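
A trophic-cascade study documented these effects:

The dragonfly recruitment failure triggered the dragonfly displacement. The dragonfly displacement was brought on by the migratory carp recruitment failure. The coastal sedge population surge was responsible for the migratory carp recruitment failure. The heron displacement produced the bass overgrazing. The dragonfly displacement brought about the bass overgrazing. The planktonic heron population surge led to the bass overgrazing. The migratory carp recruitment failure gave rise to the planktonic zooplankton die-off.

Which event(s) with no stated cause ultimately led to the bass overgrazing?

the coastal sedge population surge, the dragonfly recruitment failure, the heron displacement, the planktonic heron population surge

Tracing upstream from the bass overgrazing: the bass overgrazing ← the dragonfly displacement ← the migratory carp recruitment failure ← the coastal sedge population surge.
A separate upstream branch: the bass overgrazing ← the dragonfly displacement ← the dragonfly recruitment failure.
A separate upstream branch: the bass overgrazing ← the planktonic heron population surge.
A separate upstream branch: the bass overgrazing ← the heron displacement.
Each of those chain origins has no stated cause.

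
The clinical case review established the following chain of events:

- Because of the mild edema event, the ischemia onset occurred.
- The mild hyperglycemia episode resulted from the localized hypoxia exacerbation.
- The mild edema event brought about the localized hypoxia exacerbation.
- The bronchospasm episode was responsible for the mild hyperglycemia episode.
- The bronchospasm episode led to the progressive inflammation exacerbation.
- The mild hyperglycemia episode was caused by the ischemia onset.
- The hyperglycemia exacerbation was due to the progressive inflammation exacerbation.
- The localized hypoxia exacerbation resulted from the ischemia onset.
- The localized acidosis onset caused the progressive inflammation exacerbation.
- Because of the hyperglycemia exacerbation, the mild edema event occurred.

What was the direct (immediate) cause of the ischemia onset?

Upstream contributors include the bronchospasm episode, the progressive inflammation exacerbation, the hyperglycemia exacerbation, the localized acidosis onset, but only the mild edema event feeds directly into the ischemia onset.

the mild edema event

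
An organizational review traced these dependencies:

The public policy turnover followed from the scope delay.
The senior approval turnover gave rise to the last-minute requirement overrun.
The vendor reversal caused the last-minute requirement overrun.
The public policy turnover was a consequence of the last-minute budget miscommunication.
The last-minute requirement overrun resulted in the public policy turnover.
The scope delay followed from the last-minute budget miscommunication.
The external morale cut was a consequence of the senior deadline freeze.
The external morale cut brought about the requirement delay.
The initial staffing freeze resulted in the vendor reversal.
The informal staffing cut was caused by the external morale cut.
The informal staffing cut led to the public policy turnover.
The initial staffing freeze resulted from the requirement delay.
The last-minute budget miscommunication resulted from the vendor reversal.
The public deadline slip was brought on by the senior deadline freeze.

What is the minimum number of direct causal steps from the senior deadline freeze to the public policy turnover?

3

Shortest chain: the senior deadline freeze → the external morale cut → the informal staffing cut → the public policy turnover.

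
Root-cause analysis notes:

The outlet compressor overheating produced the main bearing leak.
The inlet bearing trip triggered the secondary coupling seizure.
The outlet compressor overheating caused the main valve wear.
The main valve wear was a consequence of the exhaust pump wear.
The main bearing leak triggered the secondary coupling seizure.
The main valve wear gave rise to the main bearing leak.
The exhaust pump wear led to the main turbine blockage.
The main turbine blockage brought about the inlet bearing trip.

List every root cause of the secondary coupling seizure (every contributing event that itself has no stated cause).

the exhaust pump wear, the outlet compressor overheating

Tracing upstream from the secondary coupling seizure: the secondary coupling seizure ← the main bearing leak ← the outlet compressor overheating.
A separate upstream branch: the secondary coupling seizure ← the inlet bearing trip ← the main turbine blockage ← the exhaust pump wear.
Each of those chain origins has no stated cause.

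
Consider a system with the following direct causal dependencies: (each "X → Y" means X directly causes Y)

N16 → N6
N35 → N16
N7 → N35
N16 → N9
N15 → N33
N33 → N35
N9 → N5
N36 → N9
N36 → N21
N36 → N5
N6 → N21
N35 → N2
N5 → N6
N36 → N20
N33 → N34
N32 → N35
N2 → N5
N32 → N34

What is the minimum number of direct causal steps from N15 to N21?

Shortest chain: N15 → N33 → N35 → N16 → N6 → N21.

5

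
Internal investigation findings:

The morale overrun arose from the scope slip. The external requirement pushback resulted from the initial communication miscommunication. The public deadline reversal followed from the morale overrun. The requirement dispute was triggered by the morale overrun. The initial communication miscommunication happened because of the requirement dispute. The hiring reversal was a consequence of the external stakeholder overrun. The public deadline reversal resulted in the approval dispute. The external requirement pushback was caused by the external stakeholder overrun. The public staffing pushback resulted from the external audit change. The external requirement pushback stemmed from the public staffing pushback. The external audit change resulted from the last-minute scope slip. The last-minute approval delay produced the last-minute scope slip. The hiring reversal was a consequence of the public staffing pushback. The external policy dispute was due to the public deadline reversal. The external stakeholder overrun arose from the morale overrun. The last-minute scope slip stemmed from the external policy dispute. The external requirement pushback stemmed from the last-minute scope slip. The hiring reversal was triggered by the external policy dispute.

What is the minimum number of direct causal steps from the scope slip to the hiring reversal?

3

Shortest chain: the scope slip → the morale overrun → the external stakeholder overrun → the hiring reversal.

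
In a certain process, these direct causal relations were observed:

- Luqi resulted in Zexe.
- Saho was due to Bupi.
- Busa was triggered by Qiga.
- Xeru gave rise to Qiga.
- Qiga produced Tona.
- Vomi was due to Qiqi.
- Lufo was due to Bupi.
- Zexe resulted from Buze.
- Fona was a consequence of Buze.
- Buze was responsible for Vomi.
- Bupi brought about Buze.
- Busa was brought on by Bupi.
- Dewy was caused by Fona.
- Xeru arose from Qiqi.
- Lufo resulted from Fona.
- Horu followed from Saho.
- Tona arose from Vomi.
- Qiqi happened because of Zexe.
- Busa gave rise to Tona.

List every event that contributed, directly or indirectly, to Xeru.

Bupi, Buze, Luqi, Qiqi, Zexe

Immediate cause of Xeru: Qiqi.
Further upstream: Bupi, Buze, Zexe, Luqi.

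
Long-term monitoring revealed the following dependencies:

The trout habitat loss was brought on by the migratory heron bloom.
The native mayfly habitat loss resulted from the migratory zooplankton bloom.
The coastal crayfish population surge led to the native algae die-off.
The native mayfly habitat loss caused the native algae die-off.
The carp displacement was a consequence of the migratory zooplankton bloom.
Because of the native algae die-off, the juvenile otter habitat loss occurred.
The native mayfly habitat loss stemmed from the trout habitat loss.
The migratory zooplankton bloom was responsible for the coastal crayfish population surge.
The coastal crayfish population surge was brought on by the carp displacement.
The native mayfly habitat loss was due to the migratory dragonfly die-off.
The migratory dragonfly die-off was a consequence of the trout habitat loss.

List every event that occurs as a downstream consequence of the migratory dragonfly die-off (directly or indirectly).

the juvenile otter habitat loss, the native algae die-off, the native mayfly habitat loss

Direct effects: the native mayfly habitat loss.
2 steps out: the native algae die-off.
3 steps out: the juvenile otter habitat loss.
Not reachable from it: the migratory heron bloom, the trout habitat loss, the migratory zooplankton bloom, the carp displacement, the coastal crayfish population surge.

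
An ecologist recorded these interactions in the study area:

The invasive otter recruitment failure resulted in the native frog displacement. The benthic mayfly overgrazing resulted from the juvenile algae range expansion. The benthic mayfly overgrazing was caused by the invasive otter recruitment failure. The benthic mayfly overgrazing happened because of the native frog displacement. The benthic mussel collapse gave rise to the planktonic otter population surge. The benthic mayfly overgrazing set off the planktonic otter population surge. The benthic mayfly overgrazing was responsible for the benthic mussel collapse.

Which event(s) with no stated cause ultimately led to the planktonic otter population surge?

Tracing upstream from the planktonic otter population surge: the planktonic otter population surge ← the benthic mayfly overgrazing ← the invasive otter recruitment failure.
A separate upstream branch: the planktonic otter population surge ← the benthic mayfly overgrazing ← the juvenile algae range expansion.
Each of those chain origins has no stated cause.

the invasive otter recruitment failure, the juvenile algae range expansion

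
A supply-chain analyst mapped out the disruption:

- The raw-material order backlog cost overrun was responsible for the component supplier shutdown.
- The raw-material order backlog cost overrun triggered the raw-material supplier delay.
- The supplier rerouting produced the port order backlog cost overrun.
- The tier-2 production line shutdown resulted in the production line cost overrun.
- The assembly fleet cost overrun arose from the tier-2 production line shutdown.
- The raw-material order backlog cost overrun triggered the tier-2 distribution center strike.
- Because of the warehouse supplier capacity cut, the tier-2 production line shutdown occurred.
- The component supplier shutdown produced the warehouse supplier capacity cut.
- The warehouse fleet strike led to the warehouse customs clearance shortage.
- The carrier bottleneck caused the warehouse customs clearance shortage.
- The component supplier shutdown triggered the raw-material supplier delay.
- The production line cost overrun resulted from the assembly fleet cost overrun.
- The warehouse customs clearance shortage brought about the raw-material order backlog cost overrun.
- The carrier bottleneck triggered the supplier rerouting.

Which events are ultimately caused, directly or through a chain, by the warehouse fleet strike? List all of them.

Direct effects: the warehouse customs clearance shortage.
2 steps out: the raw-material order backlog cost overrun.
3 steps out: the component supplier shutdown, the raw-material supplier delay, the tier-2 distribution center strike.
4 steps out: the warehouse supplier capacity cut.
5 steps out: the tier-2 production line shutdown.
6 steps out: the assembly fleet cost overrun, the production line cost overrun.
Not reachable from it: the carrier bottleneck, the supplier rerouting, the port order backlog cost overrun.

the assembly fleet cost overrun, the component supplier shutdown, the production line cost overrun, the raw-material order backlog cost overrun, the raw-material supplier delay, the tier-2 distribution center strike, the tier-2 production line shutdown, the warehouse customs clearance shortage, the warehouse supplier capacity cut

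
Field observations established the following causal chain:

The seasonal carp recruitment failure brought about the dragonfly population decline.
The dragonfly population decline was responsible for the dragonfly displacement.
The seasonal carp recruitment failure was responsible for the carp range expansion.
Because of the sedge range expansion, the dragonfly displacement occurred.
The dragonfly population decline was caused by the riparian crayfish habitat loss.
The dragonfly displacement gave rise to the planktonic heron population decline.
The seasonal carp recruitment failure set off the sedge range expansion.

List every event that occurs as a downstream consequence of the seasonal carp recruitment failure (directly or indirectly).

the carp range expansion, the dragonfly displacement, the dragonfly population decline, the planktonic heron population decline, the sedge range expansion

Direct effects: the dragonfly population decline, the carp range expansion, the sedge range expansion.
2 steps out: the dragonfly displacement.
3 steps out: the planktonic heron population decline.
Not reachable from it: the riparian crayfish habitat loss.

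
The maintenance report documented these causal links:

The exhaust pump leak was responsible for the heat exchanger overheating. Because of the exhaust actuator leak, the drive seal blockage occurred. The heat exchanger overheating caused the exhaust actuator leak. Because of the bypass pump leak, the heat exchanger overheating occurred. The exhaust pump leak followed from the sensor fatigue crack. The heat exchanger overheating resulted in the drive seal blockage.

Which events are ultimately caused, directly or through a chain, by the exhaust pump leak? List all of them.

the drive seal blockage, the exhaust actuator leak, the heat exchanger overheating

Direct effects: the heat exchanger overheating.
2 steps out: the exhaust actuator leak, the drive seal blockage.
Not reachable from it: the sensor fatigue crack, the bypass pump leak.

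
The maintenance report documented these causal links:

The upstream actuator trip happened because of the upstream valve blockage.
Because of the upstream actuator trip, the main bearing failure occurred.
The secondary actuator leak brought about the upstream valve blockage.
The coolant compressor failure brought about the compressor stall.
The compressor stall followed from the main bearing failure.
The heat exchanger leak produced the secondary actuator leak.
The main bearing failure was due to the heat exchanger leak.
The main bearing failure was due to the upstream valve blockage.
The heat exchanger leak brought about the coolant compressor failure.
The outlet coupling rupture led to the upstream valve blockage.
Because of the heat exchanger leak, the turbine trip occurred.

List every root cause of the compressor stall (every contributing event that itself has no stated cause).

the heat exchanger leak, the outlet coupling rupture

Tracing upstream from the compressor stall: the compressor stall ← the coolant compressor failure ← the heat exchanger leak.
A separate upstream branch: the compressor stall ← the main bearing failure ← the upstream valve blockage ← the outlet coupling rupture.
Each of those chain origins has no stated cause.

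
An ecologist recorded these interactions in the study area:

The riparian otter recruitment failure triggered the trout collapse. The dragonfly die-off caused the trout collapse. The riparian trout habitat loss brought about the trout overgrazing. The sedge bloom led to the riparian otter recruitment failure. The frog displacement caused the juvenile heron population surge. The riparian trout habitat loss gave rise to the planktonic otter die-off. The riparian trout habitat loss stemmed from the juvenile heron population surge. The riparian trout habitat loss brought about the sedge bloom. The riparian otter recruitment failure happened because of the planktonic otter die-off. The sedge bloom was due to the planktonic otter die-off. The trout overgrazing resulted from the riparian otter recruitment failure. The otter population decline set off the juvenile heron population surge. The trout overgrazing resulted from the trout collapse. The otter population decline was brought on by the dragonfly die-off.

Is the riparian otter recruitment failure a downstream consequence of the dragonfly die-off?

Yes

There is a causal chain: the dragonfly die-off → the otter population decline → the juvenile heron population surge → the riparian trout habitat loss → the planktonic otter die-off → the riparian otter recruitment failure.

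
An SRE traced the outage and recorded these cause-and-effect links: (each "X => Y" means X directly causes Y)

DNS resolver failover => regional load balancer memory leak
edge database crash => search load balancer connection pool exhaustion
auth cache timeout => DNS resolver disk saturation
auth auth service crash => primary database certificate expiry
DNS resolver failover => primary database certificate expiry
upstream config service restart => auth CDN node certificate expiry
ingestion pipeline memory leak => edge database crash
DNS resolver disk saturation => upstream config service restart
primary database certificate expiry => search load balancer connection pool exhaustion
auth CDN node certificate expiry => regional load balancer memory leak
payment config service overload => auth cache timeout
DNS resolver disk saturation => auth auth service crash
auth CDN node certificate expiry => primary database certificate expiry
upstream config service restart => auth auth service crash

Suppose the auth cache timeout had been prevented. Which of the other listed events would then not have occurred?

Downstream of the auth cache timeout: the DNS resolver disk saturation, the upstream config service restart, the auth CDN node certificate expiry, the auth auth service crash, the primary database certificate expiry, the regional load balancer memory leak, the search load balancer connection pool exhaustion.
Of those, still caused via another path: the primary database certificate expiry, the regional load balancer memory leak, the search load balancer connection pool exhaustion.
The remainder have no surviving cause.

the DNS resolver disk saturation, the auth CDN node certificate expiry, the auth auth service crash, the upstream config service restart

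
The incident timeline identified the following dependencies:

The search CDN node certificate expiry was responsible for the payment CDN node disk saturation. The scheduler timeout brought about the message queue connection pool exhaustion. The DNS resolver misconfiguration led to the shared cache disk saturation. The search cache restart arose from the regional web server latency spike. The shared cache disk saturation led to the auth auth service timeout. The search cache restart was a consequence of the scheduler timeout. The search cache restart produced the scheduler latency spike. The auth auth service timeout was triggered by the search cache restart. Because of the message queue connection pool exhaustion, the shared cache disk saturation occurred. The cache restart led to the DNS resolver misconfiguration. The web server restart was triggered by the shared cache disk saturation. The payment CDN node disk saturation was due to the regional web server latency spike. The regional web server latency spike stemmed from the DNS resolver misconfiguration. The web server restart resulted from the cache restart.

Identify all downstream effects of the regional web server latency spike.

Direct effects: the search cache restart, the payment CDN node disk saturation.
2 steps out: the scheduler latency spike, the auth auth service timeout.
Not reachable from it: the cache restart, the DNS resolver misconfiguration, the scheduler timeout, the search CDN node certificate expiry, the message queue connection pool exhaustion, the shared cache disk saturation, the web server restart.

the auth auth service timeout, the payment CDN node disk saturation, the scheduler latency spike, the search cache restart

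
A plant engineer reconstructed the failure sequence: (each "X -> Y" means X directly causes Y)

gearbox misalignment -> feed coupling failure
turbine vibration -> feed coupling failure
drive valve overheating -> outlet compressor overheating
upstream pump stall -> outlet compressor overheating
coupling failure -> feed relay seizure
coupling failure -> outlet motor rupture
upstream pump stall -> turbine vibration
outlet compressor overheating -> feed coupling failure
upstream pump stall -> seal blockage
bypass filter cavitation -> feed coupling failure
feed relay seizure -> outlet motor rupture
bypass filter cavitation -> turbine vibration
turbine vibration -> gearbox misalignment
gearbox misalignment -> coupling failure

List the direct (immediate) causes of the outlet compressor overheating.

the drive valve overheating, the upstream pump stall

the drive valve overheating, the upstream pump stall → the outlet compressor overheating with nothing further upstream stated.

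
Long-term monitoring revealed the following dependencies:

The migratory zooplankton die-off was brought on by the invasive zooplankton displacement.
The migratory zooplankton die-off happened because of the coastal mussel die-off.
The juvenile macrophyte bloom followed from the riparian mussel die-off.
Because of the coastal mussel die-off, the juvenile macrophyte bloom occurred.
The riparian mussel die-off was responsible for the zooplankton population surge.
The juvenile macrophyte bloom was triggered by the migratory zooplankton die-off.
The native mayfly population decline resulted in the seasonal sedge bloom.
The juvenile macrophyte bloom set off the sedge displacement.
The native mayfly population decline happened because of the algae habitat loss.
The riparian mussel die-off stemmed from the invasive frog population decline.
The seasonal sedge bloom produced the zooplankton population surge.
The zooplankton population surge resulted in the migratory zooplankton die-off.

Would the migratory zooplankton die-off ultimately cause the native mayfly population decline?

The migratory zooplankton die-off leads to the juvenile macrophyte bloom, the sedge displacement; the native mayfly population decline is not among them.

No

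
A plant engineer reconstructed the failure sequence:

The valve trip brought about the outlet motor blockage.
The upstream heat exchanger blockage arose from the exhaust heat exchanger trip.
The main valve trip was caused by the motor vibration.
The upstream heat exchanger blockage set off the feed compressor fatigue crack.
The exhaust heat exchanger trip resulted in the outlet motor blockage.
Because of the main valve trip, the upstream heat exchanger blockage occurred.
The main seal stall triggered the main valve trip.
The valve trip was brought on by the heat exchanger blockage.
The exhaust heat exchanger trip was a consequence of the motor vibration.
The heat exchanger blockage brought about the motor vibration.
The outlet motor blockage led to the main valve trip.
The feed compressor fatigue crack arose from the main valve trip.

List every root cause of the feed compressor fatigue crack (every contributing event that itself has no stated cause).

Tracing upstream from the feed compressor fatigue crack: the feed compressor fatigue crack ← the main valve trip ← the motor vibration ← the heat exchanger blockage.
A separate upstream branch: the feed compressor fatigue crack ← the main valve trip ← the main seal stall.
Each of those chain origins has no stated cause.

the heat exchanger blockage, the main seal stall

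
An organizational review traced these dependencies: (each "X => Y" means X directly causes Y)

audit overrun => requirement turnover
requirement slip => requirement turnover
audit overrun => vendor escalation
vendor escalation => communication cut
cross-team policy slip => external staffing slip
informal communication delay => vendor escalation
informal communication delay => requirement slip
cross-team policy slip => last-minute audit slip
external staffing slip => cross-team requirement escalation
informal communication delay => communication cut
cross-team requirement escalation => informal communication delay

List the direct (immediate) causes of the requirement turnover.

the audit overrun, the requirement slip

Upstream contributors include the cross-team policy slip, the external staffing slip, the cross-team requirement escalation, the informal communication delay, but only the audit overrun, the requirement slip feed directly into the requirement turnover.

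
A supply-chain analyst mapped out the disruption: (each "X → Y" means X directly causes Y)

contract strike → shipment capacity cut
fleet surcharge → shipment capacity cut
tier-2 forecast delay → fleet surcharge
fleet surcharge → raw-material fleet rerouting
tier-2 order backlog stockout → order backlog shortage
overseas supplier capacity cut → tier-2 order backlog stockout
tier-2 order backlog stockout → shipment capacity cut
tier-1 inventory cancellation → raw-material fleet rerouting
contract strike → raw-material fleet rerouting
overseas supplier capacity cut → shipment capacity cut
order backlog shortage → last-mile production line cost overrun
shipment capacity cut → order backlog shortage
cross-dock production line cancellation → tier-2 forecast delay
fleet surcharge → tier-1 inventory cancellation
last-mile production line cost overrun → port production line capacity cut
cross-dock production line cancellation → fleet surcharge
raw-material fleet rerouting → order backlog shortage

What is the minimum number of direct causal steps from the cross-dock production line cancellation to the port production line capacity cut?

Shortest chain: the cross-dock production line cancellation → the fleet surcharge → the shipment capacity cut → the order backlog shortage → the last-mile production line cost overrun → the port production line capacity cut.

5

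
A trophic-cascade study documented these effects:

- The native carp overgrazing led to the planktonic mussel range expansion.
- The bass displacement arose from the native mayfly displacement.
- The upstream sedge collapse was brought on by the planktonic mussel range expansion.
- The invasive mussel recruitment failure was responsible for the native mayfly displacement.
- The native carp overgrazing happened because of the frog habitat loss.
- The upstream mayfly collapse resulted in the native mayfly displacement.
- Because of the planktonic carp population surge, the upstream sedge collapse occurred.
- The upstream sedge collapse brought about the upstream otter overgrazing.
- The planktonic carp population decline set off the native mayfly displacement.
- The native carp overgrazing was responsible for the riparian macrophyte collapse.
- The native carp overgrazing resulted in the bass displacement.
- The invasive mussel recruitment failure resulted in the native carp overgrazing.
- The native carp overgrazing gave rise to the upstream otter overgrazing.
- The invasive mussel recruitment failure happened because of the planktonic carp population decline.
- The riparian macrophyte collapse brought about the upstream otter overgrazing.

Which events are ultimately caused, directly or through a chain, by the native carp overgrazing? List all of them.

the bass displacement, the planktonic mussel range expansion, the riparian macrophyte collapse, the upstream otter overgrazing, the upstream sedge collapse

Direct effects: the riparian macrophyte collapse, the planktonic mussel range expansion, the bass displacement, the upstream otter overgrazing.
2 steps out: the upstream sedge collapse.
Not reachable from it: the frog habitat loss, the planktonic carp population decline, the upstream mayfly collapse, the invasive mussel recruitment failure, the native mayfly displacement, the planktonic carp population surge.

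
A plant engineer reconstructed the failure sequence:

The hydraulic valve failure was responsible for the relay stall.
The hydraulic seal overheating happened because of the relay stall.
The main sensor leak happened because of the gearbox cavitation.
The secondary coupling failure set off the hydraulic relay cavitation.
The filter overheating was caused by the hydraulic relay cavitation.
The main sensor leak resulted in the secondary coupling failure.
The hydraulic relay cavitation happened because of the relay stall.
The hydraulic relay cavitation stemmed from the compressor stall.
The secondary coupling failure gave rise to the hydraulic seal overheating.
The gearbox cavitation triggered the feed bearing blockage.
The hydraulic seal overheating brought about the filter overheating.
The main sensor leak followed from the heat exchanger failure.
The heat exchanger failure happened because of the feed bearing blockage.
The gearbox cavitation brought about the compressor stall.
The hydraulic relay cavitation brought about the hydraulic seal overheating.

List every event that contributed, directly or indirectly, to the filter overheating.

Immediate causes of the filter overheating: the hydraulic relay cavitation, the hydraulic seal overheating.
Further upstream: the gearbox cavitation, the feed bearing blockage, the compressor stall, the heat exchanger failure, the main sensor leak, the hydraulic valve failure, the secondary coupling failure, the relay stall.

the compressor stall, the feed bearing blockage, the gearbox cavitation, the heat exchanger failure, the hydraulic relay cavitation, the hydraulic seal overheating, the hydraulic valve failure, the main sensor leak, the relay stall, the secondary coupling failure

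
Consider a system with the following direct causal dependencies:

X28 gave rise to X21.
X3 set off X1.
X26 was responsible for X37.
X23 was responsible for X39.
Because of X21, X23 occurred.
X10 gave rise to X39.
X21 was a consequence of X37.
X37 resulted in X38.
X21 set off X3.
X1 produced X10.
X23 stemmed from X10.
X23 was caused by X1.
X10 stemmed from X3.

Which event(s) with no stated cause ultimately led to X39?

X26, X28

Tracing upstream from X39: X39 ← X23 ← X21 ← X37 ← X26.
A separate upstream branch: X39 ← X23 ← X21 ← X28.
Each of those chain origins has no stated cause.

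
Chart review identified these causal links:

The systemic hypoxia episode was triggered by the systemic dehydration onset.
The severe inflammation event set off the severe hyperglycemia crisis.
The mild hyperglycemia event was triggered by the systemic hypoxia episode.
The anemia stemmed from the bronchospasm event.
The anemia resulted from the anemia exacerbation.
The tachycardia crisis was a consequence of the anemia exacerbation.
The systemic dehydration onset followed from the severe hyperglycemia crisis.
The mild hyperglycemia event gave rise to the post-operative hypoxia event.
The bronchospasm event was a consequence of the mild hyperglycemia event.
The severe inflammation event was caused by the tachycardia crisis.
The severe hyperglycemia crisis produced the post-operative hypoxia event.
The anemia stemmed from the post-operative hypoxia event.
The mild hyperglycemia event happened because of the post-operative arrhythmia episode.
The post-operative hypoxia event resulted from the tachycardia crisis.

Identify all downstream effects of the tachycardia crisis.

the anemia, the bronchospasm event, the mild hyperglycemia event, the post-operative hypoxia event, the severe hyperglycemia crisis, the severe inflammation event, the systemic dehydration onset, the systemic hypoxia episode

Direct effects: the severe inflammation event, the post-operative hypoxia event.
2 steps out: the severe hyperglycemia crisis, the anemia.
3 steps out: the systemic dehydration onset.
4 steps out: the systemic hypoxia episode.
5 steps out: the mild hyperglycemia event.
6 steps out: the bronchospasm event.
Not reachable from it: the anemia exacerbation, the post-operative arrhythmia episode.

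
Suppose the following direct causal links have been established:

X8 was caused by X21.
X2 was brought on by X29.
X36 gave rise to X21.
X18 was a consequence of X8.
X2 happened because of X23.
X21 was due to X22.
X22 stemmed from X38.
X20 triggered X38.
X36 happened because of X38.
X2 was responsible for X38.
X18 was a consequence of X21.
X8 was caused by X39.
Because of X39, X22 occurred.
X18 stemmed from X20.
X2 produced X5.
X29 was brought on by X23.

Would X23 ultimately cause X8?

There is a causal chain: X23 → X2 → X38 → X22 → X21 → X8.

Yes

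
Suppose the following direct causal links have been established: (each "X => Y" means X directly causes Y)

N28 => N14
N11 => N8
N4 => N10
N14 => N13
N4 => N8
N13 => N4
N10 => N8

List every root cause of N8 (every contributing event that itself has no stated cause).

N11, N28

Tracing upstream from N8: N8 ← N4 ← N13 ← N14 ← N28.
A separate upstream branch: N8 ← N11.
Each of those chain origins has no stated cause.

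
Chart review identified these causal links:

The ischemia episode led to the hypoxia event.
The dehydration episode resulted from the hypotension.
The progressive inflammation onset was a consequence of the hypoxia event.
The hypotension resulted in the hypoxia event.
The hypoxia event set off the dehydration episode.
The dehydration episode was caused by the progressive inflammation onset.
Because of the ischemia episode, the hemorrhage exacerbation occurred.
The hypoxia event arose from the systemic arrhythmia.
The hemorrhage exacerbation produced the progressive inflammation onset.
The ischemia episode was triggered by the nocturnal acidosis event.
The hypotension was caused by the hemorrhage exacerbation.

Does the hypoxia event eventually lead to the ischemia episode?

The hypoxia event leads to the progressive inflammation onset, the dehydration episode; the ischemia episode is not among them.

No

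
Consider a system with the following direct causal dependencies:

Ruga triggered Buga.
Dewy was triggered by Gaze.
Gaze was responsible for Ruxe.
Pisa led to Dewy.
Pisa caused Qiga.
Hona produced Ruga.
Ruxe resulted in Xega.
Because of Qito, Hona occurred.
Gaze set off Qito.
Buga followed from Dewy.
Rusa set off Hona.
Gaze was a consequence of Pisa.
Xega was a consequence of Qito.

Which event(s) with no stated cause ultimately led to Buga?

Tracing upstream from Buga: Buga ← Dewy ← Pisa.
A separate upstream branch: Buga ← Ruga ← Hona ← Rusa.
Each of those chain origins has no stated cause.

Pisa, Rusa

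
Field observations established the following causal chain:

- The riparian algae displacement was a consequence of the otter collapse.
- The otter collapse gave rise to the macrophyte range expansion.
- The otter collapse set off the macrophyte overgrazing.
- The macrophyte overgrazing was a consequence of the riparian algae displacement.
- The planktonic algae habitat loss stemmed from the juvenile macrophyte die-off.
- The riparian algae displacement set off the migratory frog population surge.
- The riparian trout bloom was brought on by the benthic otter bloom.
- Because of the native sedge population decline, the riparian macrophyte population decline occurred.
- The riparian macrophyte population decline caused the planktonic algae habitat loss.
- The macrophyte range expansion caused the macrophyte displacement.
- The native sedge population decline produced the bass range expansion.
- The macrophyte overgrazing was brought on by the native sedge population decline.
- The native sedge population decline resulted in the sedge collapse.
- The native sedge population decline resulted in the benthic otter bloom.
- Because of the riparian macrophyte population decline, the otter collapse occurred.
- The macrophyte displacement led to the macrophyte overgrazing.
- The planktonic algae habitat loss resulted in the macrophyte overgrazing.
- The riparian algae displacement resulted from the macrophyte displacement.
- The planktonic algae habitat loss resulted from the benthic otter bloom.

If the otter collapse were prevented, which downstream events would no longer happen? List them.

the macrophyte displacement, the macrophyte range expansion, the migratory frog population surge, the riparian algae displacement

Downstream of the otter collapse: the macrophyte range expansion, the macrophyte displacement, the riparian algae displacement, the migratory frog population surge, the macrophyte overgrazing.
Of those, still caused via another path: the macrophyte overgrazing.
The remainder have no surviving cause.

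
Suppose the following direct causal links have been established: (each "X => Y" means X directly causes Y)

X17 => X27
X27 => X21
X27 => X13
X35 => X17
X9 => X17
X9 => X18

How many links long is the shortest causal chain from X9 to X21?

Shortest chain: X9 → X17 → X27 → X21.

3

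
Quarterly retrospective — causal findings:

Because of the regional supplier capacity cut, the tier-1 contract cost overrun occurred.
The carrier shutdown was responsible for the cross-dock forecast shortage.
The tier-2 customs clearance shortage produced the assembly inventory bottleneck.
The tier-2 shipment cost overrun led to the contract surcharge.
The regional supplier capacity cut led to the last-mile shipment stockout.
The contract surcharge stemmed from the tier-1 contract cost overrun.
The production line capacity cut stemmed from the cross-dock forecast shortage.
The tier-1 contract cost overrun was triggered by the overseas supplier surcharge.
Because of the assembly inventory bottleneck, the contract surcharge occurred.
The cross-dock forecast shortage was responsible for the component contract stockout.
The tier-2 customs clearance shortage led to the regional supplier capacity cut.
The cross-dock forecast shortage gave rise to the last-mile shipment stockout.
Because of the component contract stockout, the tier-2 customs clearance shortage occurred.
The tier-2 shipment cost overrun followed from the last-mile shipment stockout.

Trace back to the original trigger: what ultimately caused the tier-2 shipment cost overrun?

Tracing upstream from the tier-2 shipment cost overrun: the tier-2 shipment cost overrun ← the last-mile shipment stockout ← the cross-dock forecast shortage ← the carrier shutdown.
The carrier shutdown has no stated cause, so it is the root.

the carrier shutdown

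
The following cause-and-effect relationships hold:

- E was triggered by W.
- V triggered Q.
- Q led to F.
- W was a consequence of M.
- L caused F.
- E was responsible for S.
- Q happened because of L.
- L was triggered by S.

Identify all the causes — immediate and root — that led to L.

E, M, S, W

Immediate cause of L: S.
Further upstream: M, W, E.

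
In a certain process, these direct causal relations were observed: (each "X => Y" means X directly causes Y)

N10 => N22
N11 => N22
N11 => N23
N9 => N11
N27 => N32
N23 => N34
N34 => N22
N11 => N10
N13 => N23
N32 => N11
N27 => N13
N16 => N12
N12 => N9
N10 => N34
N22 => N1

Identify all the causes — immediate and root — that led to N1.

Immediate cause of N1: N22.
Further upstream: N27, N13, N16, N12, N9, N32, N11, N10, N23, N34.

N10, N11, N12, N13, N16, N22, N23, N27, N32, N34, N9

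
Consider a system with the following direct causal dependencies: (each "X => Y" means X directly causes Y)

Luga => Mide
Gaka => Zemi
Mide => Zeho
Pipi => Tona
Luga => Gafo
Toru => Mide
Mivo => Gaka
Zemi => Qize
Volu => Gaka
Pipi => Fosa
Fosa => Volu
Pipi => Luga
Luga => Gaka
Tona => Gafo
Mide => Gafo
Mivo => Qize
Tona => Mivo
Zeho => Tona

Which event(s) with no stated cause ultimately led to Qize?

Pipi, Toru

Tracing upstream from Qize: Qize ← Mivo ← Tona ← Pipi.
A separate upstream branch: Qize ← Mivo ← Tona ← Zeho ← Mide ← Toru.
Each of those chain origins has no stated cause.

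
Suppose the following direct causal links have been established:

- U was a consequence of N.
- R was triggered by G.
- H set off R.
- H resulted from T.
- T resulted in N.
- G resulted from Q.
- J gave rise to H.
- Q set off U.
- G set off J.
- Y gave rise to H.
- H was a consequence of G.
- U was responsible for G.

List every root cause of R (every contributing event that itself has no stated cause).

Tracing upstream from R: R ← G ← Q.
A separate upstream branch: R ← H ← T.
A separate upstream branch: R ← H ← Y.
Each of those chain origins has no stated cause.

Q, T, Y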